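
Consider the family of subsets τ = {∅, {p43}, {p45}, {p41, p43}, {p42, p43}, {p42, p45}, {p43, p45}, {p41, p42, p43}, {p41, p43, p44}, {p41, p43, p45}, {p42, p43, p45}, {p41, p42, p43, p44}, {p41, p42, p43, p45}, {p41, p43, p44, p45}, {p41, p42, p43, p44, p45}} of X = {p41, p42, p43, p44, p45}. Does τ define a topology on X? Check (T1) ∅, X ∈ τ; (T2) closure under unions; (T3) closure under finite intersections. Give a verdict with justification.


τ is NOT a topology on X.

Axiom (T1): ∅ ∈ τ? Yes; X ∈ τ? Yes.
Axiom (T2/T3): check pairwise unions and intersections of members of τ.
Counterexample for (T3): {p42, p43} ∩ {p42, p45} = {p42} ∉ τ. Therefore τ is NOT a topology.


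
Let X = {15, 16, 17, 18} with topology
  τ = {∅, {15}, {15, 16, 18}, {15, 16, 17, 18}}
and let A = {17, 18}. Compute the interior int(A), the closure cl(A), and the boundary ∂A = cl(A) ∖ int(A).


int(A) = ∅, cl(A) = {16, 17, 18}, ∂A = {16, 17, 18}.

Closed sets in (X, τ) are complements of opens:
  closed(X, τ) = {∅, {17}, {16, 17, 18}, {15, 16, 17, 18}}.
int(A) = ⋃ {U ∈ τ : U ⊆ A}. Opens contained in A: ∅.
Taking the union of these: int(A) = ∅.
cl(A) = ⋂ {C closed : A ⊆ C}. Closed sets containing A: {16, 17, 18}, {15, 16, 17, 18}.
Intersecting these: cl(A) = {16, 17, 18}.
∂A = cl(A) ∖ int(A) = {16, 17, 18} ∖ ∅ = {16, 17, 18}.


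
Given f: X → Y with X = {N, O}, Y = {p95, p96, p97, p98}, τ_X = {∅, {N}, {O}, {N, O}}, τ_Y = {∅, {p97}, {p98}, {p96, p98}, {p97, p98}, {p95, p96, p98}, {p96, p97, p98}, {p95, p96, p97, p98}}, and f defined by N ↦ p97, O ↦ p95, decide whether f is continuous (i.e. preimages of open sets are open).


f IS continuous.

Compute f^{-1}(U) for each U ∈ τ_Y:
  U = ∅: f^{-1}(U) = ∅ ∈ τ_X ✓.
  U = {p97}: f^{-1}(U) = {N} ∈ τ_X ✓.
  U = {p98}: f^{-1}(U) = ∅ ∈ τ_X ✓.
  U = {p96, p98}: f^{-1}(U) = ∅ ∈ τ_X ✓.
  U = {p97, p98}: f^{-1}(U) = {N} ∈ τ_X ✓.
  U = {p95, p96, p98}: f^{-1}(U) = {O} ∈ τ_X ✓.
  U = {p96, p97, p98}: f^{-1}(U) = {N} ∈ τ_X ✓.
  U = {p95, p96, p97, p98}: f^{-1}(U) = {N, O} ∈ τ_X ✓.
Every preimage lies in τ_X, so f IS continuous.


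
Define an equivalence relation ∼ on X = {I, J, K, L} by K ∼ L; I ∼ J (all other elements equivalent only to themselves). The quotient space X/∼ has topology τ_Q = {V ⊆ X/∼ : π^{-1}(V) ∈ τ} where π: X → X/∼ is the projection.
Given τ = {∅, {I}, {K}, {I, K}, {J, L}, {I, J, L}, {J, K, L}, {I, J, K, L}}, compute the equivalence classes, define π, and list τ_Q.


X/∼ = {[I=J], [K=L]}; |τ_Q| = 2.

Equivalence classes: [I=J], [K=L].
Quotient map π: X → X/∼ sends I ↦ [I=J], J ↦ [I=J], K ↦ [K=L], L ↦ [K=L].
For each subset V ⊆ X/∼, compute π^{-1}(V) ⊆ X and check whether π^{-1}(V) ∈ τ. V is open in τ_Q iff π^{-1}(V) ∈ τ.
  V = {}: π^{-1}(V) = ∅ ∈ τ ✓.
  V = {[I=J]}: π^{-1}(V) = {I, J} ∉ τ ✗.
  V = {[K=L]}: π^{-1}(V) = {K, L} ∉ τ ✗.
  V = {[I=J], [K=L]}: π^{-1}(V) = {I, J, K, L} ∈ τ ✓.
Open sets in the quotient: τ_Q = {{}, {[I=J], [K=L]}} (2 elements).


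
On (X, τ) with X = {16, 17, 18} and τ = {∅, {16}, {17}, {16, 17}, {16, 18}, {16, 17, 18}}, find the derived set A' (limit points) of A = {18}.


A' = ∅

For each x ∈ X, list the open sets U ∈ τ with x ∈ U, then check whether U ∩ (A ∖ {x}) ≠ ∅ for every such U.
  x = 16: open {16} ∋ x has {16} ∩ (A ∖ {16}) = ∅, so x is NOT a limit point.
  x = 17: open {17} ∋ x has {17} ∩ (A ∖ {17}) = ∅, so x is NOT a limit point.
  x = 18: open {16, 18} ∋ x has {16, 18} ∩ (A ∖ {18}) = ∅, so x is NOT a limit point.
Collecting: A' = ∅.


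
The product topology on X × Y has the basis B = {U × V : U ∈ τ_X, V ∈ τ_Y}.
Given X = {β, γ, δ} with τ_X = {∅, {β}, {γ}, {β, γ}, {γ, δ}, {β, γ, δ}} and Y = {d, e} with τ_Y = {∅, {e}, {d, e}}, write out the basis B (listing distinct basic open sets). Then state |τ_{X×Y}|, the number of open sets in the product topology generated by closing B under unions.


Basis B = {∅ × ∅, {β} × {e}, {γ} × {e}, {β} × {d, e}, {β, γ} × {e}, {γ} × {d, e}, {γ, δ} × {e}, {β, γ, δ} × {e}, {β, γ} × {d, e}, {γ, δ} × {d, e}, {β, γ, δ} × {d, e}}; |τ_{X×Y}| = 18.

Enumerate products U × V with U ∈ τ_X, V ∈ τ_Y (deduplicated):
  ∅ × ∅ = {} (∅)
  {β} × {e} = {(β,e)}
  {γ} × {e} = {(γ,e)}
  {β} × {d, e} = {(β,d), (β,e)}
  {β, γ} × {e} = {(β,e), (γ,e)}
  {γ} × {d, e} = {(γ,d), (γ,e)}
  {γ, δ} × {e} = {(γ,e), (δ,e)}
  {β, γ, δ} × {e} = {(β,e), (γ,e), (δ,e)}
  {β, γ} × {d, e} = {(β,d), (β,e), (γ,d), (γ,e)}
  {γ, δ} × {d, e} = {(γ,d), (γ,e), (δ,d), (δ,e)}
  {β, γ, δ} × {d, e} = {(β,d), (β,e), (γ,d), (γ,e), (δ,d), (δ,e)}
These 11 distinct sets form the basis B.
Close under arbitrary unions to get τ_{X×Y}; counting gives |τ_{X×Y}| = 18.


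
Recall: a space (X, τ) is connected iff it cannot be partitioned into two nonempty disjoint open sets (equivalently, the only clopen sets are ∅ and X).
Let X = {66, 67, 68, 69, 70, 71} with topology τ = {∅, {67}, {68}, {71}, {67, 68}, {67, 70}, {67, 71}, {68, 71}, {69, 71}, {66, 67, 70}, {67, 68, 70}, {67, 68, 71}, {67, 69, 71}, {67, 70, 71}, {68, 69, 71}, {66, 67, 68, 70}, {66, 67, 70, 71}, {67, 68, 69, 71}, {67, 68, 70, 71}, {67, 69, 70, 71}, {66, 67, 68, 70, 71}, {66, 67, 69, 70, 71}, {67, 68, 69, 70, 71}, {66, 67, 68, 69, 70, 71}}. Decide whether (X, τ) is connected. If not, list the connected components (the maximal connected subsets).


(X, τ) is disconnected; components = [{68}, {69, 71}, {66, 67, 70}].

Find clopen sets (U ∈ τ with X ∖ U ∈ τ):
  U = ∅, X ∖ U = {66, 67, 68, 69, 70, 71} — both open, so U is clopen.
  U = {68}, X ∖ U = {66, 67, 69, 70, 71} — both open, so U is clopen.
  U = {69, 71}, X ∖ U = {66, 67, 68, 70} — both open, so U is clopen.
  U = {66, 67, 70}, X ∖ U = {68, 69, 71} — both open, so U is clopen.
  U = {68, 69, 71}, X ∖ U = {66, 67, 70} — both open, so U is clopen.
  U = {66, 67, 68, 70}, X ∖ U = {69, 71} — both open, so U is clopen.
  U = {66, 67, 69, 70, 71}, X ∖ U = {68} — both open, so U is clopen.
  U = {66, 67, 68, 69, 70, 71}, X ∖ U = ∅ — both open, so U is clopen.
Nontrivial clopen(s) exist: e.g. {66, 67, 68, 70}. So (X, τ) is disconnected.
Compute connected components by grouping points that agree on all clopens:
  component: {68}
  component: {69, 71}
  component: {66, 67, 70}


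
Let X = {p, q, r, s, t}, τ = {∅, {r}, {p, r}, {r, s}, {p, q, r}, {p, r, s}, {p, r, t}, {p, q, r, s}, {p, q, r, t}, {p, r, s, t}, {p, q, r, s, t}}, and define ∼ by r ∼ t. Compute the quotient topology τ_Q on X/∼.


X/∼ = {[p], [q], [r=t], [s]}; |τ_Q| = 5.

Equivalence classes: [p], [q], [r=t], [s].
Quotient map π: X → X/∼ sends p ↦ [p], q ↦ [q], r ↦ [r=t], s ↦ [s], t ↦ [r=t].
For each subset V ⊆ X/∼, compute π^{-1}(V) ⊆ X and check whether π^{-1}(V) ∈ τ. V is open in τ_Q iff π^{-1}(V) ∈ τ.
  V = {}: π^{-1}(V) = ∅ ∈ τ ✓.
  V = {[p]}: π^{-1}(V) = {p} ∉ τ ✗.
  V = {[q]}: π^{-1}(V) = {q} ∉ τ ✗.
  V = {[p], [q]}: π^{-1}(V) = {p, q} ∉ τ ✗.
  V = {[r=t]}: π^{-1}(V) = {r, t} ∉ τ ✗.
  V = {[p], [r=t]}: π^{-1}(V) = {p, r, t} ∈ τ ✓.
  V = {[q], [r=t]}: π^{-1}(V) = {q, r, t} ∉ τ ✗.
  V = {[p], [q], [r=t]}: π^{-1}(V) = {p, q, r, t} ∈ τ ✓.
  V = {[s]}: π^{-1}(V) = {s} ∉ τ ✗.
  V = {[p], [s]}: π^{-1}(V) = {p, s} ∉ τ ✗.
  V = {[q], [s]}: π^{-1}(V) = {q, s} ∉ τ ✗.
  V = {[p], [q], [s]}: π^{-1}(V) = {p, q, s} ∉ τ ✗.
  V = {[r=t], [s]}: π^{-1}(V) = {r, s, t} ∉ τ ✗.
  V = {[p], [r=t], [s]}: π^{-1}(V) = {p, r, s, t} ∈ τ ✓.
  V = {[q], [r=t], [s]}: π^{-1}(V) = {q, r, s, t} ∉ τ ✗.
  V = {[p], [q], [r=t], [s]}: π^{-1}(V) = {p, q, r, s, t} ∈ τ ✓.
Open sets in the quotient: τ_Q = {{}, {[p], [r=t]}, {[p], [q], [r=t]}, {[p], [r=t], [s]}, {[p], [q], [r=t], [s]}} (5 elements).


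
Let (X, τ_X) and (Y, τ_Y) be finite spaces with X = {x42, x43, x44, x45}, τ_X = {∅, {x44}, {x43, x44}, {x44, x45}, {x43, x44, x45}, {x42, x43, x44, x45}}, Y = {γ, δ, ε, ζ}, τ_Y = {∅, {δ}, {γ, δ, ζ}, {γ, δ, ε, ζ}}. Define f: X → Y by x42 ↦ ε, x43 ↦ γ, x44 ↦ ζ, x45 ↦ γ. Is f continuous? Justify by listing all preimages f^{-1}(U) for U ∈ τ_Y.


f IS continuous.

Compute f^{-1}(U) for each U ∈ τ_Y:
  U = ∅: f^{-1}(U) = ∅ ∈ τ_X ✓.
  U = {δ}: f^{-1}(U) = ∅ ∈ τ_X ✓.
  U = {γ, δ, ζ}: f^{-1}(U) = {x43, x44, x45} ∈ τ_X ✓.
  U = {γ, δ, ε, ζ}: f^{-1}(U) = {x42, x43, x44, x45} ∈ τ_X ✓.
Every preimage lies in τ_X, so f IS continuous.


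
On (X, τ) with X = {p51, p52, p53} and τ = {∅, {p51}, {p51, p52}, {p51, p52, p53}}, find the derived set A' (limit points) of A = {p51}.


A' = {p52, p53}

For each x ∈ X, list the open sets U ∈ τ with x ∈ U, then check whether U ∩ (A ∖ {x}) ≠ ∅ for every such U.
  x = p51: open {p51} ∋ x has {p51} ∩ (A ∖ {p51}) = ∅, so x is NOT a limit point.
  x = p52: opens ∋ x are {p51, p52}, {p51, p52, p53}; each meets A ∖ {p52}, so x IS a limit point.
  x = p53: opens ∋ x are {p51, p52, p53}; each meets A ∖ {p53}, so x IS a limit point.
Collecting: A' = {p52, p53}.


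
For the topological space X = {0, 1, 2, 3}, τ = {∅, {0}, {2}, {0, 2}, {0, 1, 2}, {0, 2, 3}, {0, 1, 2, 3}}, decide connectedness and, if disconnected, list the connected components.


(X, τ) is connected.

Find clopen sets (U ∈ τ with X ∖ U ∈ τ):
  U = ∅, X ∖ U = {0, 1, 2, 3} — both open, so U is clopen.
  U = {0, 1, 2, 3}, X ∖ U = ∅ — both open, so U is clopen.
Only trivial clopens (∅ and X) exist, so (X, τ) is connected.
Compute connected components by grouping points that agree on all clopens:
  component: {0, 1, 2, 3}


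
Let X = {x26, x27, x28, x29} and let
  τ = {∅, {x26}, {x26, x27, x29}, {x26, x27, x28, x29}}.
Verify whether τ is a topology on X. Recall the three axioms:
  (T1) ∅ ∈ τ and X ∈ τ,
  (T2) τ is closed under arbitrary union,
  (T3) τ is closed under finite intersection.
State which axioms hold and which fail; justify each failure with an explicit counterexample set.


τ IS a topology on X.

Axiom (T1): ∅ ∈ τ? Yes; X ∈ τ? Yes.
Axiom (T2/T3): check pairwise unions and intersections of members of τ.
All pairwise intersections and unions checked — each lies in τ. Therefore τ satisfies (T1), (T2), (T3): it IS a topology on X.


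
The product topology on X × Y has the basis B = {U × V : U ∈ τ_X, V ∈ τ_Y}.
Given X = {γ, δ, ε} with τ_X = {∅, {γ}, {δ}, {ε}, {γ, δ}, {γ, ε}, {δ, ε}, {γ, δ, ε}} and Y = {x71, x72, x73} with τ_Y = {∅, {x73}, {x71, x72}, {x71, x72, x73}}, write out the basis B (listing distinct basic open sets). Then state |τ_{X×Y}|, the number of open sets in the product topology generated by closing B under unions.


Basis B = {∅ × ∅, {γ} × {x73}, {δ} × {x73}, {ε} × {x73}, {γ} × {x71, x72}, {γ, δ} × {x73}, {γ, ε} × {x73}, {δ} × {x71, x72}, {δ, ε} × {x73}, {ε} × {x71, x72}, {γ} × {x71, x72, x73}, {γ, δ, ε} × {x73}, {δ} × {x71, x72, x73}, {ε} × {x71, x72, x73}, {γ, δ} × {x71, x72}, {γ, ε} × {x71, x72}, {δ, ε} × {x71, x72}, {γ, δ} × {x71, x72, x73}, {γ, ε} × {x71, x72, x73}, {γ, δ, ε} × {x71, x72}, {δ, ε} × {x71, x72, x73}, {γ, δ, ε} × {x71, x72, x73}}; |τ_{X×Y}| = 64.

Enumerate products U × V with U ∈ τ_X, V ∈ τ_Y (deduplicated):
  ∅ × ∅ = {} (∅)
  {γ} × {x73} = {(γ,x73)}
  {δ} × {x73} = {(δ,x73)}
  {ε} × {x73} = {(ε,x73)}
  {γ} × {x71, x72} = {(γ,x71), (γ,x72)}
  {γ, δ} × {x73} = {(γ,x73), (δ,x73)}
  {γ, ε} × {x73} = {(γ,x73), (ε,x73)}
  {δ} × {x71, x72} = {(δ,x71), (δ,x72)}
  {δ, ε} × {x73} = {(δ,x73), (ε,x73)}
  {ε} × {x71, x72} = {(ε,x71), (ε,x72)}
  {γ} × {x71, x72, x73} = {(γ,x71), (γ,x72), (γ,x73)}
  {γ, δ, ε} × {x73} = {(γ,x73), (δ,x73), (ε,x73)}
  {δ} × {x71, x72, x73} = {(δ,x71), (δ,x72), (δ,x73)}
  {ε} × {x71, x72, x73} = {(ε,x71), (ε,x72), (ε,x73)}
  {γ, δ} × {x71, x72} = {(γ,x71), (γ,x72), (δ,x71), (δ,x72)}
  {γ, ε} × {x71, x72} = {(γ,x71), (γ,x72), (ε,x71), (ε,x72)}
  {δ, ε} × {x71, x72} = {(δ,x71), (δ,x72), (ε,x71), (ε,x72)}
  {γ, δ} × {x71, x72, x73} = {(γ,x71), (γ,x72), (γ,x73), (δ,x71), (δ,x72), (δ,x73)}
  {γ, ε} × {x71, x72, x73} = {(γ,x71), (γ,x72), (γ,x73), (ε,x71), (ε,x72), (ε,x73)}
  {γ, δ, ε} × {x71, x72} = {(γ,x71), (γ,x72), (δ,x71), (δ,x72), (ε,x71), (ε,x72)}
  {δ, ε} × {x71, x72, x73} = {(δ,x71), (δ,x72), (δ,x73), (ε,x71), (ε,x72), (ε,x73)}
  {γ, δ, ε} × {x71, x72, x73} = {(γ,x71), (γ,x72), (γ,x73), (δ,x71), (δ,x72), (δ,x73), (ε,x71), (ε,x72), (ε,x73)}
These 22 distinct sets form the basis B.
Close under arbitrary unions to get τ_{X×Y}; counting gives |τ_{X×Y}| = 64.


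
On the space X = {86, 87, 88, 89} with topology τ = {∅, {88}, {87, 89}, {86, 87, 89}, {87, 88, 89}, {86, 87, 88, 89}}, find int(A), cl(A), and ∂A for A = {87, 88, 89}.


int(A) = {87, 88, 89}, cl(A) = {86, 87, 88, 89}, ∂A = {86}.

Closed sets in (X, τ) are complements of opens:
  closed(X, τ) = {∅, {86}, {88}, {86, 88}, {86, 87, 89}, {86, 87, 88, 89}}.
int(A) = ⋃ {U ∈ τ : U ⊆ A}. Opens contained in A: ∅, {88}, {87, 89}, {87, 88, 89}.
Taking the union of these: int(A) = {87, 88, 89}.
cl(A) = ⋂ {C closed : A ⊆ C}. Closed sets containing A: {86, 87, 88, 89}.
Intersecting these: cl(A) = {86, 87, 88, 89}.
∂A = cl(A) ∖ int(A) = {86, 87, 88, 89} ∖ {87, 88, 89} = {86}.


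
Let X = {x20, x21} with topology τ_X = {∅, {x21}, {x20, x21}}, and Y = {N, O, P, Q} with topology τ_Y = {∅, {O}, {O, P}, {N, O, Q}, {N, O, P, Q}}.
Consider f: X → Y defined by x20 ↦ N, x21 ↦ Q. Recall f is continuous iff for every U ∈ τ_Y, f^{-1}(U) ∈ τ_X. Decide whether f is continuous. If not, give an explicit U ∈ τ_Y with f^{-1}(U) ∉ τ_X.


f IS continuous.

Compute f^{-1}(U) for each U ∈ τ_Y:
  U = ∅: f^{-1}(U) = ∅ ∈ τ_X ✓.
  U = {O}: f^{-1}(U) = ∅ ∈ τ_X ✓.
  U = {O, P}: f^{-1}(U) = ∅ ∈ τ_X ✓.
  U = {N, O, Q}: f^{-1}(U) = {x20, x21} ∈ τ_X ✓.
  U = {N, O, P, Q}: f^{-1}(U) = {x20, x21} ∈ τ_X ✓.
Every preimage lies in τ_X, so f IS continuous.


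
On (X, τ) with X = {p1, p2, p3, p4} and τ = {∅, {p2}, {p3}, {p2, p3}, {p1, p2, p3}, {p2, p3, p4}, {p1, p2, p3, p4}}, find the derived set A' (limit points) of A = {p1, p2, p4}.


A' = {p1, p4}

For each x ∈ X, list the open sets U ∈ τ with x ∈ U, then check whether U ∩ (A ∖ {x}) ≠ ∅ for every such U.
  x = p1: opens ∋ x are {p1, p2, p3}, {p1, p2, p3, p4}; each meets A ∖ {p1}, so x IS a limit point.
  x = p2: open {p2} ∋ x has {p2} ∩ (A ∖ {p2}) = ∅, so x is NOT a limit point.
  x = p3: open {p3} ∋ x has {p3} ∩ (A ∖ {p3}) = ∅, so x is NOT a limit point.
  x = p4: opens ∋ x are {p2, p3, p4}, {p1, p2, p3, p4}; each meets A ∖ {p4}, so x IS a limit point.
Collecting: A' = {p1, p4}.


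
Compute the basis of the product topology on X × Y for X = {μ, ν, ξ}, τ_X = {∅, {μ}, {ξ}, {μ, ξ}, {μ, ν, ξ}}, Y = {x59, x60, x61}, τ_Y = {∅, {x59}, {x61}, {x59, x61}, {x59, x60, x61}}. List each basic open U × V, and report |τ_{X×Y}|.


Basis B = {∅ × ∅, {μ} × {x59}, {μ} × {x61}, {ξ} × {x59}, {ξ} × {x61}, {μ} × {x59, x61}, {μ, ξ} × {x59}, {μ, ξ} × {x61}, {ξ} × {x59, x61}, {μ} × {x59, x60, x61}, {μ, ν, ξ} × {x59}, {μ, ν, ξ} × {x61}, {ξ} × {x59, x60, x61}, {μ, ξ} × {x59, x61}, {μ, ξ} × {x59, x60, x61}, {μ, ν, ξ} × {x59, x61}, {μ, ν, ξ} × {x59, x60, x61}}; |τ_{X×Y}| = 48.

Enumerate products U × V with U ∈ τ_X, V ∈ τ_Y (deduplicated):
  ∅ × ∅ = {} (∅)
  {μ} × {x59} = {(μ,x59)}
  {μ} × {x61} = {(μ,x61)}
  {ξ} × {x59} = {(ξ,x59)}
  {ξ} × {x61} = {(ξ,x61)}
  {μ} × {x59, x61} = {(μ,x59), (μ,x61)}
  {μ, ξ} × {x59} = {(μ,x59), (ξ,x59)}
  {μ, ξ} × {x61} = {(μ,x61), (ξ,x61)}
  {ξ} × {x59, x61} = {(ξ,x59), (ξ,x61)}
  {μ} × {x59, x60, x61} = {(μ,x59), (μ,x60), (μ,x61)}
  {μ, ν, ξ} × {x59} = {(μ,x59), (ν,x59), (ξ,x59)}
  {μ, ν, ξ} × {x61} = {(μ,x61), (ν,x61), (ξ,x61)}
  {ξ} × {x59, x60, x61} = {(ξ,x59), (ξ,x60), (ξ,x61)}
  {μ, ξ} × {x59, x61} = {(μ,x59), (μ,x61), (ξ,x59), (ξ,x61)}
  {μ, ξ} × {x59, x60, x61} = {(μ,x59), (μ,x60), (μ,x61), (ξ,x59), (ξ,x60), (ξ,x61)}
  {μ, ν, ξ} × {x59, x61} = {(μ,x59), (μ,x61), (ν,x59), (ν,x61), (ξ,x59), (ξ,x61)}
  {μ, ν, ξ} × {x59, x60, x61} = {(μ,x59), (μ,x60), (μ,x61), (ν,x59), (ν,x60), (ν,x61), (ξ,x59), (ξ,x60), (ξ,x61)}
These 17 distinct sets form the basis B.
Close under arbitrary unions to get τ_{X×Y}; counting gives |τ_{X×Y}| = 48.


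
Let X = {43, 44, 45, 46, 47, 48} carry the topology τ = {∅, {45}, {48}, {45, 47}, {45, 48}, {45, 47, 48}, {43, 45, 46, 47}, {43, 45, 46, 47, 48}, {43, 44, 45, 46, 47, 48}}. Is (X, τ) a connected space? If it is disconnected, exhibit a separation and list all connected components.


(X, τ) is connected.

Find clopen sets (U ∈ τ with X ∖ U ∈ τ):
  U = ∅, X ∖ U = {43, 44, 45, 46, 47, 48} — both open, so U is clopen.
  U = {43, 44, 45, 46, 47, 48}, X ∖ U = ∅ — both open, so U is clopen.
Only trivial clopens (∅ and X) exist, so (X, τ) is connected.
Compute connected components by grouping points that agree on all clopens:
  component: {43, 44, 45, 46, 47, 48}


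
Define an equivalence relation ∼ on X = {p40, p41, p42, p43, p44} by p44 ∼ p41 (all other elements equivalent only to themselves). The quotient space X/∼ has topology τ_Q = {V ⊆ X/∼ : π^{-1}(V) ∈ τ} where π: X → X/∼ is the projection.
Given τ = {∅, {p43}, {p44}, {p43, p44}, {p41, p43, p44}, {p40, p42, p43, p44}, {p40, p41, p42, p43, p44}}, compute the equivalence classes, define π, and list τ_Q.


X/∼ = {[p40], [p41=p44], [p42], [p43]}; |τ_Q| = 4.

Equivalence classes: [p40], [p41=p44], [p42], [p43].
Quotient map π: X → X/∼ sends p40 ↦ [p40], p41 ↦ [p41=p44], p42 ↦ [p42], p43 ↦ [p43], p44 ↦ [p41=p44].
For each subset V ⊆ X/∼, compute π^{-1}(V) ⊆ X and check whether π^{-1}(V) ∈ τ. V is open in τ_Q iff π^{-1}(V) ∈ τ.
  V = {}: π^{-1}(V) = ∅ ∈ τ ✓.
  V = {[p40]}: π^{-1}(V) = {p40} ∉ τ ✗.
  V = {[p41=p44]}: π^{-1}(V) = {p41, p44} ∉ τ ✗.
  V = {[p40], [p41=p44]}: π^{-1}(V) = {p40, p41, p44} ∉ τ ✗.
  V = {[p42]}: π^{-1}(V) = {p42} ∉ τ ✗.
  V = {[p40], [p42]}: π^{-1}(V) = {p40, p42} ∉ τ ✗.
  V = {[p41=p44], [p42]}: π^{-1}(V) = {p41, p42, p44} ∉ τ ✗.
  V = {[p40], [p41=p44], [p42]}: π^{-1}(V) = {p40, p41, p42, p44} ∉ τ ✗.
  V = {[p43]}: π^{-1}(V) = {p43} ∈ τ ✓.
  V = {[p40], [p43]}: π^{-1}(V) = {p40, p43} ∉ τ ✗.
  V = {[p41=p44], [p43]}: π^{-1}(V) = {p41, p43, p44} ∈ τ ✓.
  V = {[p40], [p41=p44], [p43]}: π^{-1}(V) = {p40, p41, p43, p44} ∉ τ ✗.
  V = {[p42], [p43]}: π^{-1}(V) = {p42, p43} ∉ τ ✗.
  V = {[p40], [p42], [p43]}: π^{-1}(V) = {p40, p42, p43} ∉ τ ✗.
  V = {[p41=p44], [p42], [p43]}: π^{-1}(V) = {p41, p42, p43, p44} ∉ τ ✗.
  V = {[p40], [p41=p44], [p42], [p43]}: π^{-1}(V) = {p40, p41, p42, p43, p44} ∈ τ ✓.
Open sets in the quotient: τ_Q = {{}, {[p43]}, {[p41=p44], [p43]}, {[p40], [p41=p44], [p42], [p43]}} (4 elements).


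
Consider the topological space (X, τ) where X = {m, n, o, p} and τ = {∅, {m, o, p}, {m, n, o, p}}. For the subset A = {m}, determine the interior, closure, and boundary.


int(A) = ∅, cl(A) = {m, n, o, p}, ∂A = {m, n, o, p}.

Closed sets in (X, τ) are complements of opens:
  closed(X, τ) = {∅, {n}, {m, n, o, p}}.
int(A) = ⋃ {U ∈ τ : U ⊆ A}. Opens contained in A: ∅.
Taking the union of these: int(A) = ∅.
cl(A) = ⋂ {C closed : A ⊆ C}. Closed sets containing A: {m, n, o, p}.
Intersecting these: cl(A) = {m, n, o, p}.
∂A = cl(A) ∖ int(A) = {m, n, o, p} ∖ ∅ = {m, n, o, p}.


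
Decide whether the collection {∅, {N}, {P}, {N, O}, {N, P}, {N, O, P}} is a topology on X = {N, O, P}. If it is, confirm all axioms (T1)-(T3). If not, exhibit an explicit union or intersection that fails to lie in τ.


τ IS a topology on X.

Axiom (T1): ∅ ∈ τ? Yes; X ∈ τ? Yes.
Axiom (T2/T3): check pairwise unions and intersections of members of τ.
All pairwise intersections and unions checked — each lies in τ. Therefore τ satisfies (T1), (T2), (T3): it IS a topology on X.


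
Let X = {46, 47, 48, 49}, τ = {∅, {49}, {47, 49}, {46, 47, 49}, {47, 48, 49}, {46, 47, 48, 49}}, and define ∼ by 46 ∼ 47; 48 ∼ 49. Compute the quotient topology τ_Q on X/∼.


X/∼ = {[46=47], [48=49]}; |τ_Q| = 2.

Equivalence classes: [46=47], [48=49].
Quotient map π: X → X/∼ sends 46 ↦ [46=47], 47 ↦ [46=47], 48 ↦ [48=49], 49 ↦ [48=49].
For each subset V ⊆ X/∼, compute π^{-1}(V) ⊆ X and check whether π^{-1}(V) ∈ τ. V is open in τ_Q iff π^{-1}(V) ∈ τ.
  V = {}: π^{-1}(V) = ∅ ∈ τ ✓.
  V = {[46=47]}: π^{-1}(V) = {46, 47} ∉ τ ✗.
  V = {[48=49]}: π^{-1}(V) = {48, 49} ∉ τ ✗.
  V = {[46=47], [48=49]}: π^{-1}(V) = {46, 47, 48, 49} ∈ τ ✓.
Open sets in the quotient: τ_Q = {{}, {[46=47], [48=49]}} (2 elements).


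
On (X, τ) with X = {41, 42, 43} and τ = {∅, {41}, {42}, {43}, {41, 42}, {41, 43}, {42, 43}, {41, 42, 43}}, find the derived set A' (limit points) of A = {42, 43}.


A' = ∅

For each x ∈ X, list the open sets U ∈ τ with x ∈ U, then check whether U ∩ (A ∖ {x}) ≠ ∅ for every such U.
  x = 41: open {41} ∋ x has {41} ∩ (A ∖ {41}) = ∅, so x is NOT a limit point.
  x = 42: open {42} ∋ x has {42} ∩ (A ∖ {42}) = ∅, so x is NOT a limit point.
  x = 43: open {43} ∋ x has {43} ∩ (A ∖ {43}) = ∅, so x is NOT a limit point.
Collecting: A' = ∅.


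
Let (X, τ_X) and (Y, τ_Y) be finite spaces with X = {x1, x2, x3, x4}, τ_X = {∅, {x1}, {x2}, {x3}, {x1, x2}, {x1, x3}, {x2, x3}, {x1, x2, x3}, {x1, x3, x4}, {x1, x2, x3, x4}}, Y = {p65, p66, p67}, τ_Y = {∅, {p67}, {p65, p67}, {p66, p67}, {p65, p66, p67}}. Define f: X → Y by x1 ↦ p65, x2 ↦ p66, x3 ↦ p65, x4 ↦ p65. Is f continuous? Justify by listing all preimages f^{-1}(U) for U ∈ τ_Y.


f IS continuous.

Compute f^{-1}(U) for each U ∈ τ_Y:
  U = ∅: f^{-1}(U) = ∅ ∈ τ_X ✓.
  U = {p67}: f^{-1}(U) = ∅ ∈ τ_X ✓.
  U = {p65, p67}: f^{-1}(U) = {x1, x3, x4} ∈ τ_X ✓.
  U = {p66, p67}: f^{-1}(U) = {x2} ∈ τ_X ✓.
  U = {p65, p66, p67}: f^{-1}(U) = {x1, x2, x3, x4} ∈ τ_X ✓.
Every preimage lies in τ_X, so f IS continuous.


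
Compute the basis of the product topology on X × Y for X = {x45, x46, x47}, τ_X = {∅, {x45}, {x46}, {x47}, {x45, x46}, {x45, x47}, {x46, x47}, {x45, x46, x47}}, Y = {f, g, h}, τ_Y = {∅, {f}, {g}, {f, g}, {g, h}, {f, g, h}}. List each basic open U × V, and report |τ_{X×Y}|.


Basis B = {∅ × ∅, {x45} × {f}, {x45} × {g}, {x46} × {f}, {x46} × {g}, {x47} × {f}, {x47} × {g}, {x45} × {f, g}, {x45, x46} × {f}, {x45, x47} × {f}, {x45} × {g, h}, {x45, x46} × {g}, {x45, x47} × {g}, {x46} × {f, g}, {x46, x47} × {f}, {x46} × {g, h}, {x46, x47} × {g}, {x47} × {f, g}, {x47} × {g, h}, {x45} × {f, g, h}, {x45, x46, x47} × {f}, {x45, x46, x47} × {g}, {x46} × {f, g, h}, {x47} × {f, g, h}, {x45, x46} × {f, g}, {x45, x47} × {f, g}, {x45, x46} × {g, h}, {x45, x47} × {g, h}, {x46, x47} × {f, g}, {x46, x47} × {g, h}, {x45, x46} × {f, g, h}, {x45, x47} × {f, g, h}, {x45, x46, x47} × {f, g}, {x45, x46, x47} × {g, h}, {x46, x47} × {f, g, h}, {x45, x46, x47} × {f, g, h}}; |τ_{X×Y}| = 216.

Enumerate products U × V with U ∈ τ_X, V ∈ τ_Y (deduplicated):
  ∅ × ∅ = {} (∅)
  {x45} × {f} = {(x45,f)}
  {x45} × {g} = {(x45,g)}
  {x46} × {f} = {(x46,f)}
  {x46} × {g} = {(x46,g)}
  {x47} × {f} = {(x47,f)}
  {x47} × {g} = {(x47,g)}
  {x45} × {f, g} = {(x45,f), (x45,g)}
  {x45, x46} × {f} = {(x45,f), (x46,f)}
  {x45, x47} × {f} = {(x45,f), (x47,f)}
  {x45} × {g, h} = {(x45,g), (x45,h)}
  {x45, x46} × {g} = {(x45,g), (x46,g)}
  {x45, x47} × {g} = {(x45,g), (x47,g)}
  {x46} × {f, g} = {(x46,f), (x46,g)}
  {x46, x47} × {f} = {(x46,f), (x47,f)}
  {x46} × {g, h} = {(x46,g), (x46,h)}
  {x46, x47} × {g} = {(x46,g), (x47,g)}
  {x47} × {f, g} = {(x47,f), (x47,g)}
  {x47} × {g, h} = {(x47,g), (x47,h)}
  {x45} × {f, g, h} = {(x45,f), (x45,g), (x45,h)}
  {x45, x46, x47} × {f} = {(x45,f), (x46,f), (x47,f)}
  {x45, x46, x47} × {g} = {(x45,g), (x46,g), (x47,g)}
  {x46} × {f, g, h} = {(x46,f), (x46,g), (x46,h)}
  {x47} × {f, g, h} = {(x47,f), (x47,g), (x47,h)}
  {x45, x46} × {f, g} = {(x45,f), (x45,g), (x46,f), (x46,g)}
  {x45, x47} × {f, g} = {(x45,f), (x45,g), (x47,f), (x47,g)}
  {x45, x46} × {g, h} = {(x45,g), (x45,h), (x46,g), (x46,h)}
  {x45, x47} × {g, h} = {(x45,g), (x45,h), (x47,g), (x47,h)}
  {x46, x47} × {f, g} = {(x46,f), (x46,g), (x47,f), (x47,g)}
  {x46, x47} × {g, h} = {(x46,g), (x46,h), (x47,g), (x47,h)}
  {x45, x46} × {f, g, h} = {(x45,f), (x45,g), (x45,h), (x46,f), (x46,g), (x46,h)}
  {x45, x47} × {f, g, h} = {(x45,f), (x45,g), (x45,h), (x47,f), (x47,g), (x47,h)}
  {x45, x46, x47} × {f, g} = {(x45,f), (x45,g), (x46,f), (x46,g), (x47,f), (x47,g)}
  {x45, x46, x47} × {g, h} = {(x45,g), (x45,h), (x46,g), (x46,h), (x47,g), (x47,h)}
  {x46, x47} × {f, g, h} = {(x46,f), (x46,g), (x46,h), (x47,f), (x47,g), (x47,h)}
  {x45, x46, x47} × {f, g, h} = {(x45,f), (x45,g), (x45,h), (x46,f), (x46,g), (x46,h), (x47,f), (x47,g), (x47,h)}
These 36 distinct sets form the basis B.
Close under arbitrary unions to get τ_{X×Y}; counting gives |τ_{X×Y}| = 216.


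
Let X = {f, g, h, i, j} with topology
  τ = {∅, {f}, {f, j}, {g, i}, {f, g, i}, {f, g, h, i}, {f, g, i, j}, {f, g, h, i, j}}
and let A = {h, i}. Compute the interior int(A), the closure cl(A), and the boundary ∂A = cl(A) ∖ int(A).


int(A) = ∅, cl(A) = {g, h, i}, ∂A = {g, h, i}.

Closed sets in (X, τ) are complements of opens:
  closed(X, τ) = {∅, {h}, {j}, {h, j}, {f, h, j}, {g, h, i}, {g, h, i, j}, {f, g, h, i, j}}.
int(A) = ⋃ {U ∈ τ : U ⊆ A}. Opens contained in A: ∅.
Taking the union of these: int(A) = ∅.
cl(A) = ⋂ {C closed : A ⊆ C}. Closed sets containing A: {g, h, i}, {g, h, i, j}, {f, g, h, i, j}.
Intersecting these: cl(A) = {g, h, i}.
∂A = cl(A) ∖ int(A) = {g, h, i} ∖ ∅ = {g, h, i}.


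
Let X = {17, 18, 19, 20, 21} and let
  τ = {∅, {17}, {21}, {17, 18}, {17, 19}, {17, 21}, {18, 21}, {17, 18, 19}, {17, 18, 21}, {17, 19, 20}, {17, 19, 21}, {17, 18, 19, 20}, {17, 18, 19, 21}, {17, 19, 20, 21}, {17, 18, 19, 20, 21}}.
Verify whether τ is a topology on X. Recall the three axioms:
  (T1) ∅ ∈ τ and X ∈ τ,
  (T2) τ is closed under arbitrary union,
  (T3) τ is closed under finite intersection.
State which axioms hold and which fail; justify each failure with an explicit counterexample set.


τ is NOT a topology on X.

Axiom (T1): ∅ ∈ τ? Yes; X ∈ τ? Yes.
Axiom (T2/T3): check pairwise unions and intersections of members of τ.
Counterexample for (T3): {17, 18} ∩ {18, 21} = {18} ∉ τ. Therefore τ is NOT a topology.


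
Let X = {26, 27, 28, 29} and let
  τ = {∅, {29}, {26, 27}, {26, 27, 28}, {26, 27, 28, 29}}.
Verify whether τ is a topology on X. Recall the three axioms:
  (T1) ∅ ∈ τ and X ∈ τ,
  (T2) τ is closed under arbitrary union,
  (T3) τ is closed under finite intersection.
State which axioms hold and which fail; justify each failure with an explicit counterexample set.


τ is NOT a topology on X.

Axiom (T1): ∅ ∈ τ? Yes; X ∈ τ? Yes.
Axiom (T2/T3): check pairwise unions and intersections of members of τ.
Counterexample for (T2): {29} ∪ {26, 27} = {26, 27, 29} ∉ τ. Therefore τ is NOT a topology.


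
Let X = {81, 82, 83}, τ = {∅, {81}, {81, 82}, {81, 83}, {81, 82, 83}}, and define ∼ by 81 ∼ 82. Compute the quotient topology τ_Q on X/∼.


X/∼ = {[81=82], [83]}; |τ_Q| = 3.

Equivalence classes: [81=82], [83].
Quotient map π: X → X/∼ sends 81 ↦ [81=82], 82 ↦ [81=82], 83 ↦ [83].
For each subset V ⊆ X/∼, compute π^{-1}(V) ⊆ X and check whether π^{-1}(V) ∈ τ. V is open in τ_Q iff π^{-1}(V) ∈ τ.
  V = {}: π^{-1}(V) = ∅ ∈ τ ✓.
  V = {[81=82]}: π^{-1}(V) = {81, 82} ∈ τ ✓.
  V = {[83]}: π^{-1}(V) = {83} ∉ τ ✗.
  V = {[81=82], [83]}: π^{-1}(V) = {81, 82, 83} ∈ τ ✓.
Open sets in the quotient: τ_Q = {{}, {[81=82]}, {[81=82], [83]}} (3 elements).


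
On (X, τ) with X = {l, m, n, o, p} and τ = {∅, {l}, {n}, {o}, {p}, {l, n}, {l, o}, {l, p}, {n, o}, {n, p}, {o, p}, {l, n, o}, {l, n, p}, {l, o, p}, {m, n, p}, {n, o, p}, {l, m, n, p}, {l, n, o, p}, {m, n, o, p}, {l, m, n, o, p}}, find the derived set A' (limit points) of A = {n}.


A' = {m}

For each x ∈ X, list the open sets U ∈ τ with x ∈ U, then check whether U ∩ (A ∖ {x}) ≠ ∅ for every such U.
  x = l: open {l} ∋ x has {l} ∩ (A ∖ {l}) = ∅, so x is NOT a limit point.
  x = m: opens ∋ x are {m, n, p}, {l, m, n, p}, {m, n, o, p}, {l, m, n, o, p}; each meets A ∖ {m}, so x IS a limit point.
  x = n: open {n} ∋ x has {n} ∩ (A ∖ {n}) = ∅, so x is NOT a limit point.
  x = o: open {o} ∋ x has {o} ∩ (A ∖ {o}) = ∅, so x is NOT a limit point.
  x = p: open {p} ∋ x has {p} ∩ (A ∖ {p}) = ∅, so x is NOT a limit point.
Collecting: A' = {m}.


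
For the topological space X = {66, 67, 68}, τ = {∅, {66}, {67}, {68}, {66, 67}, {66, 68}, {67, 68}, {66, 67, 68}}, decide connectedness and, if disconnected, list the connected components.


(X, τ) is disconnected; components = [{66}, {67}, {68}].

Find clopen sets (U ∈ τ with X ∖ U ∈ τ):
  U = ∅, X ∖ U = {66, 67, 68} — both open, so U is clopen.
  U = {66}, X ∖ U = {67, 68} — both open, so U is clopen.
  U = {67}, X ∖ U = {66, 68} — both open, so U is clopen.
  U = {68}, X ∖ U = {66, 67} — both open, so U is clopen.
  U = {66, 67}, X ∖ U = {68} — both open, so U is clopen.
  U = {66, 68}, X ∖ U = {67} — both open, so U is clopen.
  U = {67, 68}, X ∖ U = {66} — both open, so U is clopen.
  U = {66, 67, 68}, X ∖ U = ∅ — both open, so U is clopen.
Nontrivial clopen(s) exist: e.g. {67}. So (X, τ) is disconnected.
Compute connected components by grouping points that agree on all clopens:
  component: {66}
  component: {67}
  component: {68}


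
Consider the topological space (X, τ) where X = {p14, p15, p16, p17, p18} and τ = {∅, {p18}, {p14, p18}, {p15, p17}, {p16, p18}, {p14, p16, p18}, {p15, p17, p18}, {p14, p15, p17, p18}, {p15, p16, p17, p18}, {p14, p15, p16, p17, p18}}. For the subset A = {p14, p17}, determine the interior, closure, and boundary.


int(A) = ∅, cl(A) = {p14, p15, p17}, ∂A = {p14, p15, p17}.

Closed sets in (X, τ) are complements of opens:
  closed(X, τ) = {∅, {p14}, {p16}, {p14, p16}, {p15, p17}, {p14, p15, p17}, {p14, p16, p18}, {p15, p16, p17}, {p14, p15, p16, p17}, {p14, p15, p16, p17, p18}}.
int(A) = ⋃ {U ∈ τ : U ⊆ A}. Opens contained in A: ∅.
Taking the union of these: int(A) = ∅.
cl(A) = ⋂ {C closed : A ⊆ C}. Closed sets containing A: {p14, p15, p17}, {p14, p15, p16, p17}, {p14, p15, p16, p17, p18}.
Intersecting these: cl(A) = {p14, p15, p17}.
∂A = cl(A) ∖ int(A) = {p14, p15, p17} ∖ ∅ = {p14, p15, p17}.


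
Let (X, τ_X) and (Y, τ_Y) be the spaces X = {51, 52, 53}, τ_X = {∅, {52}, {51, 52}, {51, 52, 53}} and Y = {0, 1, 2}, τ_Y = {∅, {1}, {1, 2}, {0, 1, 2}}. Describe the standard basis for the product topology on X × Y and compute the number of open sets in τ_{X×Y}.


Basis B = {∅ × ∅, {52} × {1}, {51, 52} × {1}, {52} × {1, 2}, {51, 52, 53} × {1}, {52} × {0, 1, 2}, {51, 52} × {1, 2}, {51, 52} × {0, 1, 2}, {51, 52, 53} × {1, 2}, {51, 52, 53} × {0, 1, 2}}; |τ_{X×Y}| = 20.

Enumerate products U × V with U ∈ τ_X, V ∈ τ_Y (deduplicated):
  ∅ × ∅ = {} (∅)
  {52} × {1} = {(52,1)}
  {51, 52} × {1} = {(51,1), (52,1)}
  {52} × {1, 2} = {(52,1), (52,2)}
  {51, 52, 53} × {1} = {(51,1), (52,1), (53,1)}
  {52} × {0, 1, 2} = {(52,0), (52,1), (52,2)}
  {51, 52} × {1, 2} = {(51,1), (51,2), (52,1), (52,2)}
  {51, 52} × {0, 1, 2} = {(51,0), (51,1), (51,2), (52,0), (52,1), (52,2)}
  {51, 52, 53} × {1, 2} = {(51,1), (51,2), (52,1), (52,2), (53,1), (53,2)}
  {51, 52, 53} × {0, 1, 2} = {(51,0), (51,1), (51,2), (52,0), (52,1), (52,2), (53,0), (53,1), (53,2)}
These 10 distinct sets form the basis B.
Close under arbitrary unions to get τ_{X×Y}; counting gives |τ_{X×Y}| = 20.


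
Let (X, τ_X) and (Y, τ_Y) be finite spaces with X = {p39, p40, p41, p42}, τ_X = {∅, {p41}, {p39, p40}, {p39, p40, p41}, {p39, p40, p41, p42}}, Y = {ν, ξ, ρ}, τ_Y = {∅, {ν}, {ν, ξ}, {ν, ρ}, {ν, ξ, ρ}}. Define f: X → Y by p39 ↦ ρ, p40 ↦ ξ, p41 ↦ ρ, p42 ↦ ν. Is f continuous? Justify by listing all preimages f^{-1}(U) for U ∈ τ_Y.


f is NOT continuous.

Compute f^{-1}(U) for each U ∈ τ_Y:
  U = ∅: f^{-1}(U) = ∅ ∈ τ_X ✓.
  U = {ν}: f^{-1}(U) = {p42} ∉ τ_X ✗.
  U = {ν, ξ}: f^{-1}(U) = {p40, p42} ∉ τ_X ✗.
  U = {ν, ρ}: f^{-1}(U) = {p39, p41, p42} ∉ τ_X ✗.
  U = {ν, ξ, ρ}: f^{-1}(U) = {p39, p40, p41, p42} ∈ τ_X ✓.
Found U = {ν} with f^{-1}(U) = {p42} not in τ_X. Therefore f is NOT continuous.


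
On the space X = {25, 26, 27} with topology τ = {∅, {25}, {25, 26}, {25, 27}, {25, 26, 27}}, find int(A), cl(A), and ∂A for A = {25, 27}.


int(A) = {25, 27}, cl(A) = {25, 26, 27}, ∂A = {26}.

Closed sets in (X, τ) are complements of opens:
  closed(X, τ) = {∅, {26}, {27}, {26, 27}, {25, 26, 27}}.
int(A) = ⋃ {U ∈ τ : U ⊆ A}. Opens contained in A: ∅, {25}, {25, 27}.
Taking the union of these: int(A) = {25, 27}.
cl(A) = ⋂ {C closed : A ⊆ C}. Closed sets containing A: {25, 26, 27}.
Intersecting these: cl(A) = {25, 26, 27}.
∂A = cl(A) ∖ int(A) = {25, 26, 27} ∖ {25, 27} = {26}.


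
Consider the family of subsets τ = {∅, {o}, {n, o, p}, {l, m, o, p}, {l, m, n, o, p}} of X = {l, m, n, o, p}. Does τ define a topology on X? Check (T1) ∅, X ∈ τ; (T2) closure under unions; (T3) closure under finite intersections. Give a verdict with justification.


τ is NOT a topology on X.

Axiom (T1): ∅ ∈ τ? Yes; X ∈ τ? Yes.
Axiom (T2/T3): check pairwise unions and intersections of members of τ.
Counterexample for (T3): {n, o, p} ∩ {l, m, o, p} = {o, p} ∉ τ. Therefore τ is NOT a topology.


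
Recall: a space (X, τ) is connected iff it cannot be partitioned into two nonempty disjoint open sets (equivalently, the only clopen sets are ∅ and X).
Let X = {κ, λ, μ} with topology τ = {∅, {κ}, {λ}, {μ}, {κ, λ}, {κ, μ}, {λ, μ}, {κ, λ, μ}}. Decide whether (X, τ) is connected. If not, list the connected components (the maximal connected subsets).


(X, τ) is disconnected; components = [{κ}, {λ}, {μ}].

Find clopen sets (U ∈ τ with X ∖ U ∈ τ):
  U = ∅, X ∖ U = {κ, λ, μ} — both open, so U is clopen.
  U = {κ}, X ∖ U = {λ, μ} — both open, so U is clopen.
  U = {λ}, X ∖ U = {κ, μ} — both open, so U is clopen.
  U = {μ}, X ∖ U = {κ, λ} — both open, so U is clopen.
  U = {κ, λ}, X ∖ U = {μ} — both open, so U is clopen.
  U = {κ, μ}, X ∖ U = {λ} — both open, so U is clopen.
  U = {λ, μ}, X ∖ U = {κ} — both open, so U is clopen.
  U = {κ, λ, μ}, X ∖ U = ∅ — both open, so U is clopen.
Nontrivial clopen(s) exist: e.g. {λ}. So (X, τ) is disconnected.
Compute connected components by grouping points that agree on all clopens:
  component: {κ}
  component: {λ}
  component: {μ}


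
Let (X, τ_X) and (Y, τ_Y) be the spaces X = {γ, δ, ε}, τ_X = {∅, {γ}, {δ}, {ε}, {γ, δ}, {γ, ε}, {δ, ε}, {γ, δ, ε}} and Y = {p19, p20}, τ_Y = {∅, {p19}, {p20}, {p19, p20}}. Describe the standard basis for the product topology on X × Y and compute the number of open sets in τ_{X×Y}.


Basis B = {∅ × ∅, {γ} × {p19}, {γ} × {p20}, {δ} × {p19}, {δ} × {p20}, {ε} × {p19}, {ε} × {p20}, {γ} × {p19, p20}, {γ, δ} × {p19}, {γ, ε} × {p19}, {γ, δ} × {p20}, {γ, ε} × {p20}, {δ} × {p19, p20}, {δ, ε} × {p19}, {δ, ε} × {p20}, {ε} × {p19, p20}, {γ, δ, ε} × {p19}, {γ, δ, ε} × {p20}, {γ, δ} × {p19, p20}, {γ, ε} × {p19, p20}, {δ, ε} × {p19, p20}, {γ, δ, ε} × {p19, p20}}; |τ_{X×Y}| = 64.

Enumerate products U × V with U ∈ τ_X, V ∈ τ_Y (deduplicated):
  ∅ × ∅ = {} (∅)
  {γ} × {p19} = {(γ,p19)}
  {γ} × {p20} = {(γ,p20)}
  {δ} × {p19} = {(δ,p19)}
  {δ} × {p20} = {(δ,p20)}
  {ε} × {p19} = {(ε,p19)}
  {ε} × {p20} = {(ε,p20)}
  {γ} × {p19, p20} = {(γ,p19), (γ,p20)}
  {γ, δ} × {p19} = {(γ,p19), (δ,p19)}
  {γ, ε} × {p19} = {(γ,p19), (ε,p19)}
  {γ, δ} × {p20} = {(γ,p20), (δ,p20)}
  {γ, ε} × {p20} = {(γ,p20), (ε,p20)}
  {δ} × {p19, p20} = {(δ,p19), (δ,p20)}
  {δ, ε} × {p19} = {(δ,p19), (ε,p19)}
  {δ, ε} × {p20} = {(δ,p20), (ε,p20)}
  {ε} × {p19, p20} = {(ε,p19), (ε,p20)}
  {γ, δ, ε} × {p19} = {(γ,p19), (δ,p19), (ε,p19)}
  {γ, δ, ε} × {p20} = {(γ,p20), (δ,p20), (ε,p20)}
  {γ, δ} × {p19, p20} = {(γ,p19), (γ,p20), (δ,p19), (δ,p20)}
  {γ, ε} × {p19, p20} = {(γ,p19), (γ,p20), (ε,p19), (ε,p20)}
  {δ, ε} × {p19, p20} = {(δ,p19), (δ,p20), (ε,p19), (ε,p20)}
  {γ, δ, ε} × {p19, p20} = {(γ,p19), (γ,p20), (δ,p19), (δ,p20), (ε,p19), (ε,p20)}
These 22 distinct sets form the basis B.
Close under arbitrary unions to get τ_{X×Y}; counting gives |τ_{X×Y}| = 64.


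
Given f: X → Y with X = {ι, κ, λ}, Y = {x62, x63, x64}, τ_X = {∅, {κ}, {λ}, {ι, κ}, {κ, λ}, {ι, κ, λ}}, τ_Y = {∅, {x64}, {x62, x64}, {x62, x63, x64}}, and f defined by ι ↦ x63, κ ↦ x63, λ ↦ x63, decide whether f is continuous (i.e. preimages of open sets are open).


f IS continuous.

Compute f^{-1}(U) for each U ∈ τ_Y:
  U = ∅: f^{-1}(U) = ∅ ∈ τ_X ✓.
  U = {x64}: f^{-1}(U) = ∅ ∈ τ_X ✓.
  U = {x62, x64}: f^{-1}(U) = ∅ ∈ τ_X ✓.
  U = {x62, x63, x64}: f^{-1}(U) = {ι, κ, λ} ∈ τ_X ✓.
Every preimage lies in τ_X, so f IS continuous.


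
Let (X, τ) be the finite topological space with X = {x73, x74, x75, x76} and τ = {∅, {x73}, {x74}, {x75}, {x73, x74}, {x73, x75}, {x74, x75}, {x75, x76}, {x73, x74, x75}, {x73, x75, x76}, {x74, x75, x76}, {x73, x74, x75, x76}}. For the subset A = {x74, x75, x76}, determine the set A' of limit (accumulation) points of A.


A' = {x76}

For each x ∈ X, list the open sets U ∈ τ with x ∈ U, then check whether U ∩ (A ∖ {x}) ≠ ∅ for every such U.
  x = x73: open {x73} ∋ x has {x73} ∩ (A ∖ {x73}) = ∅, so x is NOT a limit point.
  x = x74: open {x74} ∋ x has {x74} ∩ (A ∖ {x74}) = ∅, so x is NOT a limit point.
  x = x75: open {x75} ∋ x has {x75} ∩ (A ∖ {x75}) = ∅, so x is NOT a limit point.
  x = x76: opens ∋ x are {x75, x76}, {x73, x75, x76}, {x74, x75, x76}, {x73, x74, x75, x76}; each meets A ∖ {x76}, so x IS a limit point.
Collecting: A' = {x76}.


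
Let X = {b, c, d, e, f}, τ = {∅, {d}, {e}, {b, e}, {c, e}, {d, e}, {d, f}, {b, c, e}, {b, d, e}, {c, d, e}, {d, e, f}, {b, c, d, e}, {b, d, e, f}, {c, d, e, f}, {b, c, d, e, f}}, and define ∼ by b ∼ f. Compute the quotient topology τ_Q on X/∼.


X/∼ = {[b=f], [c], [d], [e]}; |τ_Q| = 8.

Equivalence classes: [b=f], [c], [d], [e].
Quotient map π: X → X/∼ sends b ↦ [b=f], c ↦ [c], d ↦ [d], e ↦ [e], f ↦ [b=f].
For each subset V ⊆ X/∼, compute π^{-1}(V) ⊆ X and check whether π^{-1}(V) ∈ τ. V is open in τ_Q iff π^{-1}(V) ∈ τ.
  V = {}: π^{-1}(V) = ∅ ∈ τ ✓.
  V = {[b=f]}: π^{-1}(V) = {b, f} ∉ τ ✗.
  V = {[c]}: π^{-1}(V) = {c} ∉ τ ✗.
  V = {[b=f], [c]}: π^{-1}(V) = {b, c, f} ∉ τ ✗.
  V = {[d]}: π^{-1}(V) = {d} ∈ τ ✓.
  V = {[b=f], [d]}: π^{-1}(V) = {b, d, f} ∉ τ ✗.
  V = {[c], [d]}: π^{-1}(V) = {c, d} ∉ τ ✗.
  V = {[b=f], [c], [d]}: π^{-1}(V) = {b, c, d, f} ∉ τ ✗.
  V = {[e]}: π^{-1}(V) = {e} ∈ τ ✓.
  V = {[b=f], [e]}: π^{-1}(V) = {b, e, f} ∉ τ ✗.
  V = {[c], [e]}: π^{-1}(V) = {c, e} ∈ τ ✓.
  V = {[b=f], [c], [e]}: π^{-1}(V) = {b, c, e, f} ∉ τ ✗.
  V = {[d], [e]}: π^{-1}(V) = {d, e} ∈ τ ✓.
  V = {[b=f], [d], [e]}: π^{-1}(V) = {b, d, e, f} ∈ τ ✓.
  V = {[c], [d], [e]}: π^{-1}(V) = {c, d, e} ∈ τ ✓.
  V = {[b=f], [c], [d], [e]}: π^{-1}(V) = {b, c, d, e, f} ∈ τ ✓.
Open sets in the quotient: τ_Q = {{}, {[d]}, {[e]}, {[c], [e]}, {[d], [e]}, {[b=f], [d], [e]}, {[c], [d], [e]}, {[b=f], [c], [d], [e]}} (8 elements).
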